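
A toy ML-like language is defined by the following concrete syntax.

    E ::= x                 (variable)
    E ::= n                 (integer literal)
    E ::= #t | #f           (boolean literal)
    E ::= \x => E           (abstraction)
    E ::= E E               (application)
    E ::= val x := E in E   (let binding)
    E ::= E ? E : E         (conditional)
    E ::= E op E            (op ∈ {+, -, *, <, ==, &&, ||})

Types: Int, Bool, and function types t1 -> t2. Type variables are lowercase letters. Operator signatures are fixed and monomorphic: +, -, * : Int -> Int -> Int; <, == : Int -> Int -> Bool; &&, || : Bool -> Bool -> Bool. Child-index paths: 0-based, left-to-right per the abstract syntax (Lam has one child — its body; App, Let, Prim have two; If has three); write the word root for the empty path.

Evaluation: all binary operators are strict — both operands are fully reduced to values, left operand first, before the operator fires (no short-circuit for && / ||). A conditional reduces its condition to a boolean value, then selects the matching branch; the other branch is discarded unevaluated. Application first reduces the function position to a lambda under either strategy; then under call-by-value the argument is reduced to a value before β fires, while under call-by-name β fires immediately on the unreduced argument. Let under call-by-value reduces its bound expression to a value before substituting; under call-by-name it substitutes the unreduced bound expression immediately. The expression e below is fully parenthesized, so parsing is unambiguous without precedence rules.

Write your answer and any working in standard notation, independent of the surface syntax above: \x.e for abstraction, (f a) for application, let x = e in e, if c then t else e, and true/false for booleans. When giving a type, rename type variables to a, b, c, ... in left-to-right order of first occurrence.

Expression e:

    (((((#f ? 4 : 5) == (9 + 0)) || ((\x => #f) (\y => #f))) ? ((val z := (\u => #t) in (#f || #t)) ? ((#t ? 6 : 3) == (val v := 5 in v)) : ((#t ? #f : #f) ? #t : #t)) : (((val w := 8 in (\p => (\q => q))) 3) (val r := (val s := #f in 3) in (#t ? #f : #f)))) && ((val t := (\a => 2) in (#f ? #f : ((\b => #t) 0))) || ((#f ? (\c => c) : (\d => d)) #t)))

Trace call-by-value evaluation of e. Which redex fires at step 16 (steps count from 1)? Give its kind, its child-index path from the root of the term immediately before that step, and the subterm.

Working:
step 0: ((if (((if false then 4 else 5) == (9 + 0)) || ((\x.false) (\y.false))) then (if (let z = (\u.true) in (false || true)) then ((if true then 6 else 3) == (let v = 5 in v)) else (if (if true then false else false) then true else true)) else (((let w = 8 in (\p.(\q.q))) 3) (let r = (let s = false in 3) in (if true then false else false)))) && ((let t = (\a.2) in (if false then false else ((\b.true) 0))) || ((if false then (\c.c) else (\d.d)) true)))
step 1: [if@0.0.0.0] ((if ((5 == (9 + 0)) || ((\x.false) (\y.false))) then (if (let z = (\u.true) in (false || true)) then ((if true then 6 else 3) == (let v = 5 in v)) else (if (if true then false else false) then true else true)) else (((let w = 8 in (\p.(\q.q))) 3) (let r = (let s = false in 3) in (if true then false else false)))) && ((let t = (\a.2) in (if false then false else ((\b.true) 0))) || ((if false then (\c.c) else (\d.d)) true)))
step 2: [delta@0.0.0.1] ((if ((5 == 9) || ((\x.false) (\y.false))) then (if (let z = (\u.true) in (false || true)) then ((if true then 6 else 3) == (let v = 5 in v)) else (if (if true then false else false) then true else true)) else (((let w = 8 in (\p.(\q.q))) 3) (let r = (let s = false in 3) in (if true then false else false)))) && ((let t = (\a.2) in (if false then false else ((\b.true) 0))) || ((if false then (\c.c) else (\d.d)) true)))
step 3: [delta@0.0.0] ((if (false || ((\x.false) (\y.false))) then (if (let z = (\u.true) in (false || true)) then ((if true then 6 else 3) == (let v = 5 in v)) else (if (if true then false else false) then true else true)) else (((let w = 8 in (\p.(\q.q))) 3) (let r = (let s = false in 3) in (if true then false else false)))) && ((let t = (\a.2) in (if false then false else ((\b.true) 0))) || ((if false then (\c.c) else (\d.d)) true)))
step 4: [beta@0.0.1] ((if (false || false) then (if (let z = (\u.true) in (false || true)) then ((if true then 6 else 3) == (let v = 5 in v)) else (if (if true then false else false) then true else true)) else (((let w = 8 in (\p.(\q.q))) 3) (let r = (let s = false in 3) in (if true then false else false)))) && ((let t = (\a.2) in (if false then false else ((\b.true) 0))) || ((if false then (\c.c) else (\d.d)) true)))
step 5: [delta@0.0] ((if false then (if (let z = (\u.true) in (false || true)) then ((if true then 6 else 3) == (let v = 5 in v)) else (if (if true then false else false) then true else true)) else (((let w = 8 in (\p.(\q.q))) 3) (let r = (let s = false in 3) in (if true then false else false)))) && ((let t = (\a.2) in (if false then false else ((\b.true) 0))) || ((if false then (\c.c) else (\d.d)) true)))
step 6: [if@0] ((((let w = 8 in (\p.(\q.q))) 3) (let r = (let s = false in 3) in (if true then false else false))) && ((let t = (\a.2) in (if false then false else ((\b.true) 0))) || ((if false then (\c.c) else (\d.d)) true)))
step 7: [let@0.0.0] ((((\p.(\q.q)) 3) (let r = (let s = false in 3) in (if true then false else false))) && ((let t = (\a.2) in (if false then false else ((\b.true) 0))) || ((if false then (\c.c) else (\d.d)) true)))
step 8: [beta@0.0] (((\q.q) (let r = (let s = false in 3) in (if true then false else false))) && ((let t = (\a.2) in (if false then false else ((\b.true) 0))) || ((if false then (\c.c) else (\d.d)) true)))
step 9: [let@0.1.0] (((\q.q) (let r = 3 in (if true then false else false))) && ((let t = (\a.2) in (if false then false else ((\b.true) 0))) || ((if false then (\c.c) else (\d.d)) true)))
step 10: [let@0.1] (((\q.q) (if true then false else false)) && ((let t = (\a.2) in (if false then false else ((\b.true) 0))) || ((if false then (\c.c) else (\d.d)) true)))
step 11: [if@0.1] (((\q.q) false) && ((let t = (\a.2) in (if false then false else ((\b.true) 0))) || ((if false then (\c.c) else (\d.d)) true)))
step 12: [beta@0] (false && ((let t = (\a.2) in (if false then false else ((\b.true) 0))) || ((if false then (\c.c) else (\d.d)) true)))
step 13: [let@1.0] (false && ((if false then false else ((\b.true) 0)) || ((if false then (\c.c) else (\d.d)) true)))
step 14: [if@1.0] (false && (((\b.true) 0) || ((if false then (\c.c) else (\d.d)) true)))
step 15: [beta@1.0] (false && (true || ((if false then (\c.c) else (\d.d)) true)))
step 16: [if@1.1.0] (false && (true || ((\d.d) true)))

Answer: if at 1.1.0 : (if false then (\c.c) else (\d.d))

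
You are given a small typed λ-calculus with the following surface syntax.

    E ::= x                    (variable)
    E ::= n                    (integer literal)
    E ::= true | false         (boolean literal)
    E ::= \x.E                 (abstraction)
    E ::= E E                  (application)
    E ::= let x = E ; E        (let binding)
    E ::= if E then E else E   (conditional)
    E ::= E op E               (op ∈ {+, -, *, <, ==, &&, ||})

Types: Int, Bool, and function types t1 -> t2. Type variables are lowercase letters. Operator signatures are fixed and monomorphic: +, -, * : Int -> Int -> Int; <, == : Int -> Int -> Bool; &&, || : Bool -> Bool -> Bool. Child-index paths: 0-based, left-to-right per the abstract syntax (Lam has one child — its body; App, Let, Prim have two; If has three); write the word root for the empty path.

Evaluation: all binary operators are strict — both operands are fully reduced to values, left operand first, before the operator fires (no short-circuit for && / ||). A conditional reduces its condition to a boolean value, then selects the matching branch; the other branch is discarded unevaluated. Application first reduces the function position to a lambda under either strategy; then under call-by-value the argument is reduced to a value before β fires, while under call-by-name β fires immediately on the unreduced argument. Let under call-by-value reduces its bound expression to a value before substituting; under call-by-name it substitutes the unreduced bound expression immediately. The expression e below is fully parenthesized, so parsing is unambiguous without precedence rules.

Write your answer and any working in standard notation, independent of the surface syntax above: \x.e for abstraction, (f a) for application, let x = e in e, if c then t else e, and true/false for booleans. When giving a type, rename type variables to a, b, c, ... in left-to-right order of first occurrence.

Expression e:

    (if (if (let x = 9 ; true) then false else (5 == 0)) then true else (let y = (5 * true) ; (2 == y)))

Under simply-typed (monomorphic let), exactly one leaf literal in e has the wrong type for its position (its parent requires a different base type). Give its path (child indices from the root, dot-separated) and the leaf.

Trace:
let x : Int
  unify Bool ~ Bool
  unify Int ~ Int
  unify Int ~ Int
  unify Bool ~ Bool
  unify Bool ~ Bool
  unify Int ~ Int
  unify Bool ~ Int
  FAIL: mismatch Bool ~ Int

Answer: 2.0.1 : true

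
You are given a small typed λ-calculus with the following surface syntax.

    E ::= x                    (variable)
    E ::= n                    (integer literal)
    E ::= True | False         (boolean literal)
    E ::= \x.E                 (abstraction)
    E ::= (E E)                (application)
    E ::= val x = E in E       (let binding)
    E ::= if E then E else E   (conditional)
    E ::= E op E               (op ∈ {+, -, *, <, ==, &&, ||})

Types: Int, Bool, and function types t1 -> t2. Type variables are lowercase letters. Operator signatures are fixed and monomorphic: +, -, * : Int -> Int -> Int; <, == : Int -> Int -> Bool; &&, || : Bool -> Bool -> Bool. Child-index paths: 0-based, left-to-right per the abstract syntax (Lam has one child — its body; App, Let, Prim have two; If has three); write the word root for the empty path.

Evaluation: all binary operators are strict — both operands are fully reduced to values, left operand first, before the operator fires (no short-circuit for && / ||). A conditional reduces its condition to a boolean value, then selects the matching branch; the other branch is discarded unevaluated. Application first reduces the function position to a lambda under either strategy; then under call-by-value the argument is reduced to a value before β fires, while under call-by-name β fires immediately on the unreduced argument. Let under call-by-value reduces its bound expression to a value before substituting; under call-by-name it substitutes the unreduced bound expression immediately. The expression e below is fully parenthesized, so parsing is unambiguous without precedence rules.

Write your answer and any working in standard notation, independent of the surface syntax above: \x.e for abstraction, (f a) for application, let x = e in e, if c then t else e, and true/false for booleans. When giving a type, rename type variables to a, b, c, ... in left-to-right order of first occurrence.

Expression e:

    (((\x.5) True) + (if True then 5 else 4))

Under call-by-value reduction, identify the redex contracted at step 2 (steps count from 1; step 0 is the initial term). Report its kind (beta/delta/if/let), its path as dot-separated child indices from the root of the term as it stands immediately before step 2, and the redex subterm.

Trace:
step 0: (((\x.5) true) + (if true then 5 else 4))
step 1: [beta@0] (5 + (if true then 5 else 4))
step 2: [if@1] (5 + 5)

Answer: if at 1 : (if true then 5 else 4)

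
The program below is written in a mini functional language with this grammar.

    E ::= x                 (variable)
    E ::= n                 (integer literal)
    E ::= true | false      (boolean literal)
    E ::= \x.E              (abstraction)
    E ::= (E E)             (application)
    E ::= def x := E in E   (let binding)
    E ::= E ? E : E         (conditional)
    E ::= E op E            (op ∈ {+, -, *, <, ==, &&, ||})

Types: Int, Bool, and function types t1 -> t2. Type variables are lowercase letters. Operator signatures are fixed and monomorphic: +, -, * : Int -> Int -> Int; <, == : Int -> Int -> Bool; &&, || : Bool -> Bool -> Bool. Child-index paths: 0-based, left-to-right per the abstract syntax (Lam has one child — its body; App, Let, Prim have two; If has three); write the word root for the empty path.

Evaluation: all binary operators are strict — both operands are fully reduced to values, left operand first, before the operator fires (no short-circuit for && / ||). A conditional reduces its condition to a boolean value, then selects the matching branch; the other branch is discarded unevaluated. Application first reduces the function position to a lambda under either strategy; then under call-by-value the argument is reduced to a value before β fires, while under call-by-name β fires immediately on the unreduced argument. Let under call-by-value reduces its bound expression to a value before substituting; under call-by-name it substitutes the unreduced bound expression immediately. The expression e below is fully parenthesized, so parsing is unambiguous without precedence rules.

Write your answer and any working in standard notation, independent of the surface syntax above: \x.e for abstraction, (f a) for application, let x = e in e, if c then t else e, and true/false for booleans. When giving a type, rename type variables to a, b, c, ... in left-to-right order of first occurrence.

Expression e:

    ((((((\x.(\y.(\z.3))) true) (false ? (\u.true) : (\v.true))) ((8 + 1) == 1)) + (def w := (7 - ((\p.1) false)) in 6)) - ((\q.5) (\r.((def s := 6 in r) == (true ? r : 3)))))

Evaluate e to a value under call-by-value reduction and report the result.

Working:
step 0: ((((((\x.(\y.(\z.3))) true) (if false then (\u.true) else (\v.true))) ((8 + 1) == 1)) + (let w = (7 - ((\p.1) false)) in 6)) - ((\q.5) (\r.((let s = 6 in r) == (if true then r else 3)))))
step 1: [beta@0.0.0.0] (((((\y.(\z.3)) (if false then (\u.true) else (\v.true))) ((8 + 1) == 1)) + (let w = (7 - ((\p.1) false)) in 6)) - ((\q.5) (\r.((let s = 6 in r) == (if true then r else 3)))))
step 2: [if@0.0.0.1] (((((\y.(\z.3)) (\v.true)) ((8 + 1) == 1)) + (let w = (7 - ((\p.1) false)) in 6)) - ((\q.5) (\r.((let s = 6 in r) == (if true then r else 3)))))
step 3: [beta@0.0.0] ((((\z.3) ((8 + 1) == 1)) + (let w = (7 - ((\p.1) false)) in 6)) - ((\q.5) (\r.((let s = 6 in r) == (if true then r else 3)))))
step 4: [delta@0.0.1.0] ((((\z.3) (9 == 1)) + (let w = (7 - ((\p.1) false)) in 6)) - ((\q.5) (\r.((let s = 6 in r) == (if true then r else 3)))))
step 5: [delta@0.0.1] ((((\z.3) false) + (let w = (7 - ((\p.1) false)) in 6)) - ((\q.5) (\r.((let s = 6 in r) == (if true then r else 3)))))
step 6: [beta@0.0] ((3 + (let w = (7 - ((\p.1) false)) in 6)) - ((\q.5) (\r.((let s = 6 in r) == (if true then r else 3)))))
step 7: [beta@0.1.0.1] ((3 + (let w = (7 - 1) in 6)) - ((\q.5) (\r.((let s = 6 in r) == (if true then r else 3)))))
step 8: [delta@0.1.0] ((3 + (let w = 6 in 6)) - ((\q.5) (\r.((let s = 6 in r) == (if true then r else 3)))))
step 9: [let@0.1] ((3 + 6) - ((\q.5) (\r.((let s = 6 in r) == (if true then r else 3)))))
step 10: [delta@0] (9 - ((\q.5) (\r.((let s = 6 in r) == (if true then r else 3)))))
step 11: [beta@1] (9 - 5)
step 12: [delta@root] 4

Answer: 4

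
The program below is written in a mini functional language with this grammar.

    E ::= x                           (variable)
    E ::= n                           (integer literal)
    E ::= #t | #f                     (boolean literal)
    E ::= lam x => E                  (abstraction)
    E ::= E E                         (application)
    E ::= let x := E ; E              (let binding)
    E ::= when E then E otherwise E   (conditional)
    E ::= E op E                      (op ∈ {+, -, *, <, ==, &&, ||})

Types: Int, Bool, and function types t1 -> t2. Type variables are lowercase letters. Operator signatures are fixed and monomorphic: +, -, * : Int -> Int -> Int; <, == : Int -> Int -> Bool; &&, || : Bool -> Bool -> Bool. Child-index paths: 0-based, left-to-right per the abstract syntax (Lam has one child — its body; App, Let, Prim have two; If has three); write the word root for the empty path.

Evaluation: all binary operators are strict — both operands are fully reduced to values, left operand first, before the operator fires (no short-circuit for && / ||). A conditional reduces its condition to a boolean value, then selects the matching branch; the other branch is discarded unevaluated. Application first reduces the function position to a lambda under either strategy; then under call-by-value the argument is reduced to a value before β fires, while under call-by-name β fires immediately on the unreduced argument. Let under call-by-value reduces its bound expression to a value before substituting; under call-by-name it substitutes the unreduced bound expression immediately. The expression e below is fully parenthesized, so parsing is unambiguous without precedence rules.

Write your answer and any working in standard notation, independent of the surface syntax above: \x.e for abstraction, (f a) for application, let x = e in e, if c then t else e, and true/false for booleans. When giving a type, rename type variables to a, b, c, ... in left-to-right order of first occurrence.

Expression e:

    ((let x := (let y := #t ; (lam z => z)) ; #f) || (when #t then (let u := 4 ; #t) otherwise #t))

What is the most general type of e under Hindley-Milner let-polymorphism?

Trace:
let y : Bool
z : a
\z._ : a -> a
let x : forall. a -> a
  unify Bool ~ Bool
  unify Bool ~ Bool
let u : Int
  unify Bool ~ Bool
  unify Bool ~ Bool

Answer: Bool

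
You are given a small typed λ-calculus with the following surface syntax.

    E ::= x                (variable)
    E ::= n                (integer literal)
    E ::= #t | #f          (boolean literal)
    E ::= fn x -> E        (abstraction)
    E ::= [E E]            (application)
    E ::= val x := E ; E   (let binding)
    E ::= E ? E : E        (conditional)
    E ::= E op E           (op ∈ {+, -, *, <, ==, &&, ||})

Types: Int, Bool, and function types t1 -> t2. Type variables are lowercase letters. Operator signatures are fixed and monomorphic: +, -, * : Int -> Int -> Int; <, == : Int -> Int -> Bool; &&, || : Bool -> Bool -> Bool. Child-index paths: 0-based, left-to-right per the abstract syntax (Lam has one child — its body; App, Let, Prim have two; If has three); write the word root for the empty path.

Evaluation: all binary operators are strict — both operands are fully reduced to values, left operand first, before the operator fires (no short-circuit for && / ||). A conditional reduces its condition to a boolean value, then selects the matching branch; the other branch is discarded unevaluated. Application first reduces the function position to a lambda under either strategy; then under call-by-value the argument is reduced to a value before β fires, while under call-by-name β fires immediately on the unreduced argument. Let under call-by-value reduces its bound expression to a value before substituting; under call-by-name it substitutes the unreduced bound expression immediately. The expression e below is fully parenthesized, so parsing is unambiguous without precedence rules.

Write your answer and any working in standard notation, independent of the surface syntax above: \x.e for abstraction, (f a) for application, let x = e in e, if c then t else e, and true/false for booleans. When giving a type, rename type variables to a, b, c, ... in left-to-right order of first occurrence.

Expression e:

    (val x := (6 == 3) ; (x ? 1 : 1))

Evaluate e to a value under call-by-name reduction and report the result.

Answer: 1

Trace:
step 0: (let x = (6 == 3) in (if x then 1 else 1))
step 1: [let@root] (if (6 == 3) then 1 else 1)
step 2: [delta@0] (if false then 1 else 1)
step 3: [if@root] 1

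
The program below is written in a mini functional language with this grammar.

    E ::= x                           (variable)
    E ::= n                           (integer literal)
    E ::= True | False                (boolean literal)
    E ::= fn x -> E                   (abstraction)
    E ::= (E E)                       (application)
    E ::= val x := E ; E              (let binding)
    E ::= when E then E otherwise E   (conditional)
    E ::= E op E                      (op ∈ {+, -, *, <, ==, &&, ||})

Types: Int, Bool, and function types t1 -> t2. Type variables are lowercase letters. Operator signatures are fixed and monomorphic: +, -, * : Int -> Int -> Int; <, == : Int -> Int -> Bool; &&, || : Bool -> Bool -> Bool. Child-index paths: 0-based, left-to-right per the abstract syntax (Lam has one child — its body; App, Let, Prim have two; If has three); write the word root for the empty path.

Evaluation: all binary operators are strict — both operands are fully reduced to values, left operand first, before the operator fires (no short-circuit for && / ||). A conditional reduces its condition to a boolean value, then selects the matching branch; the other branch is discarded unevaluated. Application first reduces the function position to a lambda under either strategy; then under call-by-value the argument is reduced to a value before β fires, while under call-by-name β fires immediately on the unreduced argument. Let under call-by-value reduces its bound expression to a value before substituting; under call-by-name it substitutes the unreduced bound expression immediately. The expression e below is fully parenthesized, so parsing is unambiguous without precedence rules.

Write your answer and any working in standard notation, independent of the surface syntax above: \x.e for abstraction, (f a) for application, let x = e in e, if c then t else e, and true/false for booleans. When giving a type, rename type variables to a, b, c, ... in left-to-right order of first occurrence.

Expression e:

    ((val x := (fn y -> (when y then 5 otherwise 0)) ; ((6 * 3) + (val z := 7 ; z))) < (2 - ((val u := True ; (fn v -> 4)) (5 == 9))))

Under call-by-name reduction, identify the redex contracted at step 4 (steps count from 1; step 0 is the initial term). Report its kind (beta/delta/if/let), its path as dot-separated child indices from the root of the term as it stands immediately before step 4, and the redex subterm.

Derivation:
step 0: ((let x = (\y.(if y then 5 else 0)) in ((6 * 3) + (let z = 7 in z))) < (2 - ((let u = true in (\v.4)) (5 == 9))))
step 1: [let@0] (((6 * 3) + (let z = 7 in z)) < (2 - ((let u = true in (\v.4)) (5 == 9))))
step 2: [delta@0.0] ((18 + (let z = 7 in z)) < (2 - ((let u = true in (\v.4)) (5 == 9))))
step 3: [let@0.1] ((18 + 7) < (2 - ((let u = true in (\v.4)) (5 == 9))))
step 4: [delta@0] (25 < (2 - ((let u = true in (\v.4)) (5 == 9))))

Answer: delta at 0 : (18 + 7)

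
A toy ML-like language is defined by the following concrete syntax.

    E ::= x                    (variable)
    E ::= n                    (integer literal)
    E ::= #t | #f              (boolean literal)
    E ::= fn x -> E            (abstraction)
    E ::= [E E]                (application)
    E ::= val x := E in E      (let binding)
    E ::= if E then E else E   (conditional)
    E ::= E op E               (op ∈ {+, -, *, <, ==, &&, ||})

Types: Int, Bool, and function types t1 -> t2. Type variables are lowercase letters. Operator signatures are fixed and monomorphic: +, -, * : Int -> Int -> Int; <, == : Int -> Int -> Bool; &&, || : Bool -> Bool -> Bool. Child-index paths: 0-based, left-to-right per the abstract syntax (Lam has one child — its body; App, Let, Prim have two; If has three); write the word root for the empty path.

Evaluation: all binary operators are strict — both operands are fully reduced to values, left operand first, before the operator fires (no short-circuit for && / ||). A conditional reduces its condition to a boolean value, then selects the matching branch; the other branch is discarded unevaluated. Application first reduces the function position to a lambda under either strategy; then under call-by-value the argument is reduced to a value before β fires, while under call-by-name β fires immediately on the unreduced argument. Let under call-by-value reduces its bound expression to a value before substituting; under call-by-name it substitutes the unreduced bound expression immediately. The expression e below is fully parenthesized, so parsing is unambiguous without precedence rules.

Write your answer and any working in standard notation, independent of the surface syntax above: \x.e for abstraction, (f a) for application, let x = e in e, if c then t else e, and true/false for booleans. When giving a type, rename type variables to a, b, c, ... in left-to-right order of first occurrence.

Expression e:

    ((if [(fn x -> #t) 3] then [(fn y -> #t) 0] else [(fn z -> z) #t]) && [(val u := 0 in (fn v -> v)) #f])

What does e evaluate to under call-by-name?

Working:
step 0: ((if ((\x.true) 3) then ((\y.true) 0) else ((\z.z) true)) && ((let u = 0 in (\v.v)) false))
step 1: [beta@0.0] ((if true then ((\y.true) 0) else ((\z.z) true)) && ((let u = 0 in (\v.v)) false))
step 2: [if@0] (((\y.true) 0) && ((let u = 0 in (\v.v)) false))
step 3: [beta@0] (true && ((let u = 0 in (\v.v)) false))
step 4: [let@1.0] (true && ((\v.v) false))
step 5: [beta@1] (true && false)
step 6: [delta@root] false

Answer: false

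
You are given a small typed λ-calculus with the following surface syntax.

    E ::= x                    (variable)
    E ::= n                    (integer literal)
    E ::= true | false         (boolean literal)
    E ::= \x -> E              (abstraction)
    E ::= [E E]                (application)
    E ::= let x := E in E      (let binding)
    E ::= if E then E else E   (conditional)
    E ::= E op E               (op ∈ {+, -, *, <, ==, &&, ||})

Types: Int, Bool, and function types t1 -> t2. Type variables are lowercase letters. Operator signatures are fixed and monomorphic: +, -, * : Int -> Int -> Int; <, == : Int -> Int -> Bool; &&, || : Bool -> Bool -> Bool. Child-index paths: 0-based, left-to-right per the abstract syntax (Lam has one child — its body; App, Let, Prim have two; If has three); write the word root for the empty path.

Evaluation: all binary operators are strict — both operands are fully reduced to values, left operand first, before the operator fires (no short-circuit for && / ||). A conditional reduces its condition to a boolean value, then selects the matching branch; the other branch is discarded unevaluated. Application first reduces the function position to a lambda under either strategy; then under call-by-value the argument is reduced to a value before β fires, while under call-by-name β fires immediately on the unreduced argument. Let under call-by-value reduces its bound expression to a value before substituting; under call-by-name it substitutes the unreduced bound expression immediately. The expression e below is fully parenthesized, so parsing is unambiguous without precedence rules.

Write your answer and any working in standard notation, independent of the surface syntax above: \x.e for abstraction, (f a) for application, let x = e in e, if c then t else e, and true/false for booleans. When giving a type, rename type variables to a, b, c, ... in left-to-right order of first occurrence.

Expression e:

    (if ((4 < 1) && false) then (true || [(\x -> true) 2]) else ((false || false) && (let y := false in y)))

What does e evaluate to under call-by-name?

Trace:
step 0: (if ((4 < 1) && false) then (true || ((\x.true) 2)) else ((false || false) && (let y = false in y)))
step 1: [delta@0.0] (if (false && false) then (true || ((\x.true) 2)) else ((false || false) && (let y = false in y)))
step 2: [delta@0] (if false then (true || ((\x.true) 2)) else ((false || false) && (let y = false in y)))
step 3: [if@root] ((false || false) && (let y = false in y))
step 4: [delta@0] (false && (let y = false in y))
step 5: [let@1] (false && false)
step 6: [delta@root] false

Answer: false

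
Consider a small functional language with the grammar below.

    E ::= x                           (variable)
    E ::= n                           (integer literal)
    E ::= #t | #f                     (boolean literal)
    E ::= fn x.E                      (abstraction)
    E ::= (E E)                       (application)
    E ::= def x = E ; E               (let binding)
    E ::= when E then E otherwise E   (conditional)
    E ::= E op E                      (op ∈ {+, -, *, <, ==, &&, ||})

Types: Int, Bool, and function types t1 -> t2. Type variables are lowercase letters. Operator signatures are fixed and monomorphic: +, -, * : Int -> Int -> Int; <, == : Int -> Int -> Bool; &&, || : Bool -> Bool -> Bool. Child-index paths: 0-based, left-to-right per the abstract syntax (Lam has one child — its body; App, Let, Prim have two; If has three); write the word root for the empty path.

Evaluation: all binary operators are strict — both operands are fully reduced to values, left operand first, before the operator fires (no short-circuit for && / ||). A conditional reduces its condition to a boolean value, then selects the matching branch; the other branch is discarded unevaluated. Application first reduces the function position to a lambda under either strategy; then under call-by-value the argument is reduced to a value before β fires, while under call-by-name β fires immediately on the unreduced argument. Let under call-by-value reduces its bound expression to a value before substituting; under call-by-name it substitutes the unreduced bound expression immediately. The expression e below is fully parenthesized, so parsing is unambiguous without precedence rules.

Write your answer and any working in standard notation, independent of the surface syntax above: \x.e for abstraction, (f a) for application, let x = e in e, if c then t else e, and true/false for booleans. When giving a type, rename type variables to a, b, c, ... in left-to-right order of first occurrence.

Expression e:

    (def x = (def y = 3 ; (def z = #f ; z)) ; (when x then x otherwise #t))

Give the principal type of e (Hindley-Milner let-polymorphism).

Working:
let y : Int
let z : Bool
z : Bool
let x : Bool
x : Bool
  unify Bool ~ Bool
x : Bool
  unify Bool ~ Bool

Answer: Bool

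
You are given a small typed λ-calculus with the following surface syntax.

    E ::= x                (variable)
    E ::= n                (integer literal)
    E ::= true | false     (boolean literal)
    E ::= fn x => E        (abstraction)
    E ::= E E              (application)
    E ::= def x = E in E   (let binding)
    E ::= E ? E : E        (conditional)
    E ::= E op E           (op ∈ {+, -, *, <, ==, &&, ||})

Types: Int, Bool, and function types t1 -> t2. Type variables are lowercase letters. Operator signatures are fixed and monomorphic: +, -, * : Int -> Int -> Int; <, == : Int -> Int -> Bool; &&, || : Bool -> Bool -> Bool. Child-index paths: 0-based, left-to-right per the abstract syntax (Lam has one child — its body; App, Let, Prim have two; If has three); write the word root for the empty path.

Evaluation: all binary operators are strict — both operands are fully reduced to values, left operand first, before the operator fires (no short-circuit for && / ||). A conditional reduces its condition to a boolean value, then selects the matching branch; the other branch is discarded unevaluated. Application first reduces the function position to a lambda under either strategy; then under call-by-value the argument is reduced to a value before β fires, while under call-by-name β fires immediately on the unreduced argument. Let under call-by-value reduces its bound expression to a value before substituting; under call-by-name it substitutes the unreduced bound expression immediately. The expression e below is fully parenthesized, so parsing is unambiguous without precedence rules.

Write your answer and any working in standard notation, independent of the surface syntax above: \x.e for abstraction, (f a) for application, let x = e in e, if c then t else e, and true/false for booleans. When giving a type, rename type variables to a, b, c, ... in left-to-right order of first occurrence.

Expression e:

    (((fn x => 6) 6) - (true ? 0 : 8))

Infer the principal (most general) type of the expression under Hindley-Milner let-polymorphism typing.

Answer: Int

Trace:
\x._ : a -> Int
  unify a -> Int ~ Int -> b
  unify a ~ Int
  unify Int ~ b
_ _ : Int
  unify Int ~ Int
  unify Bool ~ Bool
  unify Int ~ Int
  unify Int ~ Int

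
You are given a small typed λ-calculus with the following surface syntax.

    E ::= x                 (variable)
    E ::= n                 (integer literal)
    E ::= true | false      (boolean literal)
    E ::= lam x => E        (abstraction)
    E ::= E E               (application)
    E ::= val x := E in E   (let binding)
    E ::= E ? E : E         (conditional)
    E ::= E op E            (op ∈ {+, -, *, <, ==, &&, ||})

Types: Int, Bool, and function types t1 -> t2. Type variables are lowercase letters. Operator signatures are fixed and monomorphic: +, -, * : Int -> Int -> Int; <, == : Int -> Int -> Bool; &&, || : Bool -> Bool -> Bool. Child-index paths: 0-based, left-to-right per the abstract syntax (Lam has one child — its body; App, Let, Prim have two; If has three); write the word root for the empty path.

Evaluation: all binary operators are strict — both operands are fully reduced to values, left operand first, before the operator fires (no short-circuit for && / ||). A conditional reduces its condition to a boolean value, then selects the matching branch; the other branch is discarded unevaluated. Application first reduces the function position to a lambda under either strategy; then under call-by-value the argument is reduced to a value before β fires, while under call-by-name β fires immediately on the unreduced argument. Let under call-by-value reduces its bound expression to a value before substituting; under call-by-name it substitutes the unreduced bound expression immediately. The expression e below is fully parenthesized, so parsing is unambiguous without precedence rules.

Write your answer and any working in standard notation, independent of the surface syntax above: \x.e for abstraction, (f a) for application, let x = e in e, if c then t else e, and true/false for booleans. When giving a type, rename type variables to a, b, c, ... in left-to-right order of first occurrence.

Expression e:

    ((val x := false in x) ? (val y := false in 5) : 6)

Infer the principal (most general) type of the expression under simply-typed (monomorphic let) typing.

Answer: Int

Trace:
let x : Bool
x : Bool
  unify Bool ~ Bool
let y : Bool
  unify Int ~ Int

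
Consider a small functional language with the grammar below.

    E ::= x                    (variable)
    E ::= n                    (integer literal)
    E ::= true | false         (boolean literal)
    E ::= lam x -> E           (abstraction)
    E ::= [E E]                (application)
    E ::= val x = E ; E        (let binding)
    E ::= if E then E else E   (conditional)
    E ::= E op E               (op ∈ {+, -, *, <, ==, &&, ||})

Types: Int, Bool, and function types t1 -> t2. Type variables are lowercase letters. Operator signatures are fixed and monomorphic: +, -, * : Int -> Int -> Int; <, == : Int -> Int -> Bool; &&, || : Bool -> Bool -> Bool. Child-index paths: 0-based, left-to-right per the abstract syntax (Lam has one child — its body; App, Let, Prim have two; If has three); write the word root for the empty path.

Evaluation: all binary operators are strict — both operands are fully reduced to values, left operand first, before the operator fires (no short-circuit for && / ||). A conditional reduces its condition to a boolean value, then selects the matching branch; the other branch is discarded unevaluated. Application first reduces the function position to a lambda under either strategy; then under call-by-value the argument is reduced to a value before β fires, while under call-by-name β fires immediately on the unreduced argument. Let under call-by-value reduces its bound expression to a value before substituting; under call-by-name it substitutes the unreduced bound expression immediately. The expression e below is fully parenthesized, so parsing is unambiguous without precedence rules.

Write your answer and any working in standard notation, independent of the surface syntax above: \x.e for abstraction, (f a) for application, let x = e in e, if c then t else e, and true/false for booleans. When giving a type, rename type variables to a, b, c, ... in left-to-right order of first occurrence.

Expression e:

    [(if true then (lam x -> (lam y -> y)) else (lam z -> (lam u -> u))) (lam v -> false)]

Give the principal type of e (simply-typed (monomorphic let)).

Trace:
  unify Bool ~ Bool
y : b
\y._ : b -> b
\x._ : a -> b -> b
u : d
\u._ : d -> d
\z._ : c -> d -> d
  unify a -> b -> b ~ c -> d -> d
  unify a ~ c
  unify b -> b ~ d -> d
  unify b ~ d
  unify d ~ d
\v._ : e -> Bool
  unify c -> d -> d ~ (e -> Bool) -> f
  unify c ~ e -> Bool
  unify d -> d ~ f
_ _ : d -> d

Answer: a -> a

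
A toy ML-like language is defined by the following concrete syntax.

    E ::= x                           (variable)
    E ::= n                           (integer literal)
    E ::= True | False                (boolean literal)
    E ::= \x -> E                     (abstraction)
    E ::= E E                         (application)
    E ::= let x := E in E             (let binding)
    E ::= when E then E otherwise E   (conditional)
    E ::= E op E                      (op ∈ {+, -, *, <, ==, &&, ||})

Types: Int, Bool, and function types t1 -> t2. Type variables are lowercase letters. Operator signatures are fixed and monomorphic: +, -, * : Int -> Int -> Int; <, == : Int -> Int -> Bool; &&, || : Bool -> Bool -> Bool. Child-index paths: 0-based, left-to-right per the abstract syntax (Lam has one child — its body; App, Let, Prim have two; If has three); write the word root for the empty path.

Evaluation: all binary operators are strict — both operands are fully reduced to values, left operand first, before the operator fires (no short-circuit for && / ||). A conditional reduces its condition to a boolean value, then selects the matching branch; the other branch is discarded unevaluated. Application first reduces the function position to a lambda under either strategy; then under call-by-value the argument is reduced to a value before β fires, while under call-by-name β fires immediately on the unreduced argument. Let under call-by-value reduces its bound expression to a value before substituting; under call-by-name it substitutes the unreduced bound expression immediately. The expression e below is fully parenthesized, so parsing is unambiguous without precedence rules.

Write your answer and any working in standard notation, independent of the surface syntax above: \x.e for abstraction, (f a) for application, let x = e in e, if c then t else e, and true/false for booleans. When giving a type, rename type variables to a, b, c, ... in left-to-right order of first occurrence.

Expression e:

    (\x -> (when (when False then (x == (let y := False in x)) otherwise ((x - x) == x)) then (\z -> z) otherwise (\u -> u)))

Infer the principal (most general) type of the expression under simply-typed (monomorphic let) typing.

Answer: Int -> a -> a

Working:
  unify Bool ~ Bool
x : a
  unify a ~ Int
let y : Bool
x : Int
  unify Int ~ Int
x : Int
  unify Int ~ Int
x : Int
  unify Int ~ Int
  unify Int ~ Int
x : Int
  unify Int ~ Int
  unify Bool ~ Bool
  unify Bool ~ Bool
z : b
\z._ : b -> b
u : c
\u._ : c -> c
  unify b -> b ~ c -> c
  unify b ~ c
  unify c ~ c
\x._ : Int -> c -> c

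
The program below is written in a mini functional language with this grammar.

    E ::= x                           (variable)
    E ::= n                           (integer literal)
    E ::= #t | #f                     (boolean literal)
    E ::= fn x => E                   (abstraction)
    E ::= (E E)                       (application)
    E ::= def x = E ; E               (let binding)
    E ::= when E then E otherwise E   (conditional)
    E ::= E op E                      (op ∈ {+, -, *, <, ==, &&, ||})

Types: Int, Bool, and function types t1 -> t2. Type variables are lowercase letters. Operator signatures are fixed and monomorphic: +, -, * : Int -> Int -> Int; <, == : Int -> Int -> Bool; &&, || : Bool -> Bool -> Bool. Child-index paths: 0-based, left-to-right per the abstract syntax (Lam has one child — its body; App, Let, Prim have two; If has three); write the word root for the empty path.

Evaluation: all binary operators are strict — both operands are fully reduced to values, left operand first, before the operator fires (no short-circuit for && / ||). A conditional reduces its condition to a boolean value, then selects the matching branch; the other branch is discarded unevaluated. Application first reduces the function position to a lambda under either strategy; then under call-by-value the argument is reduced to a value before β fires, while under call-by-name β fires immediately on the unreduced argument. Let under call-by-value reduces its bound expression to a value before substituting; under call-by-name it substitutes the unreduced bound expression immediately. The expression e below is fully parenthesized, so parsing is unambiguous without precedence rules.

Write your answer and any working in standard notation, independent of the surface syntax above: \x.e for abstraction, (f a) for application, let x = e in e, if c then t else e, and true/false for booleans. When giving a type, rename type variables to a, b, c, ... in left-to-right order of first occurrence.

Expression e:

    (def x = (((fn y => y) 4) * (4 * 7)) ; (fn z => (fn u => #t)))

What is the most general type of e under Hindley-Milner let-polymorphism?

Derivation:
y : a
\y._ : a -> a
  unify a -> a ~ Int -> b
  unify a ~ Int
  unify Int ~ b
_ _ : Int
  unify Int ~ Int
  unify Int ~ Int
  unify Int ~ Int
  unify Int ~ Int
let x : Int
\u._ : d -> Bool
\z._ : c -> d -> Bool

Answer: a -> b -> Bool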